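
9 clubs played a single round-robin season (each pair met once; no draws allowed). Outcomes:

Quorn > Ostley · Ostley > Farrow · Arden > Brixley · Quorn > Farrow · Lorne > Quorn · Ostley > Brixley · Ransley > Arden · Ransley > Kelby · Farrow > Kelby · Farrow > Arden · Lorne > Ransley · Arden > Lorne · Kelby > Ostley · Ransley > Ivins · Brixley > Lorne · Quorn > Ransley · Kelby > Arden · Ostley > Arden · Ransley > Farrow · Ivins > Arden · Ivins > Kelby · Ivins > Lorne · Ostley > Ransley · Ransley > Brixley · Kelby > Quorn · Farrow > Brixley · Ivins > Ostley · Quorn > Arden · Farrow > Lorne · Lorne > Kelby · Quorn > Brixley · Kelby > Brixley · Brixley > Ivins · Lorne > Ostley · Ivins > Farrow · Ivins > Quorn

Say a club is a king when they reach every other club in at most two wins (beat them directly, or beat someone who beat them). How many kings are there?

7

Ostley cannot reach Quorn in two steps.
Quorn reaches everyone (king).
Ivins reaches everyone (king).
Farrow reaches everyone (king).
Brixley reaches everyone (king).
Lorne reaches everyone (king).
Kelby reaches everyone (king).
Arden cannot reach Farrow in two steps.
Ransley reaches everyone (king).
Kings: Quorn, Ivins, Farrow, Brixley, Lorne, Kelby, Ransley — 7.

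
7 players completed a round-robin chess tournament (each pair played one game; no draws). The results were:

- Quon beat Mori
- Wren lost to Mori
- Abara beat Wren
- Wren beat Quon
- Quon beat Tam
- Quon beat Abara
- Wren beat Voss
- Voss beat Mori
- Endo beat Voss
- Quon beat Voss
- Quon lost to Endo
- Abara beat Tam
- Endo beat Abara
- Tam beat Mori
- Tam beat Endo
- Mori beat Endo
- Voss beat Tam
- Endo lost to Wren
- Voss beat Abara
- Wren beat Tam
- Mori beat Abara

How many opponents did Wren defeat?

4

Wren's results: beat Tam, Endo, Quon, Voss; lost to Abara, Mori.
That is 4 wins.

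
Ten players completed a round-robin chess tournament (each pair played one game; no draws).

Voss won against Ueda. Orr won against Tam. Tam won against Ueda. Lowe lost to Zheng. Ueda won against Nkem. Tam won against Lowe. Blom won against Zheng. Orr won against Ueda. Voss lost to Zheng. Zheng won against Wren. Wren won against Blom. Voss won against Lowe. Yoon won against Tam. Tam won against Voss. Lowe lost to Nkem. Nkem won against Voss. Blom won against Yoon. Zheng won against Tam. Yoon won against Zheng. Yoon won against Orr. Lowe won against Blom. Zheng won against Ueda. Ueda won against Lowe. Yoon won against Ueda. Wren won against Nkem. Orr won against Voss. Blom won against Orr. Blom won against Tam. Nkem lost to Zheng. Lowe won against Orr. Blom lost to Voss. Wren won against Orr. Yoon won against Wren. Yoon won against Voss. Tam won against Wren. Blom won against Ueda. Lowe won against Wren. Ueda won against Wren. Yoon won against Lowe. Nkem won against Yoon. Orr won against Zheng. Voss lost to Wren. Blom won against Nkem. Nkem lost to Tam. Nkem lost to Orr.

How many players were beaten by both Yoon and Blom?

4

Yoon beat: Orr, Zheng, Wren, Tam, Voss, Ueda, Lowe.
Blom beat: Nkem, Orr, Zheng, Yoon, Tam, Ueda.
Both beat: Orr, Zheng, Tam, Ueda — 4.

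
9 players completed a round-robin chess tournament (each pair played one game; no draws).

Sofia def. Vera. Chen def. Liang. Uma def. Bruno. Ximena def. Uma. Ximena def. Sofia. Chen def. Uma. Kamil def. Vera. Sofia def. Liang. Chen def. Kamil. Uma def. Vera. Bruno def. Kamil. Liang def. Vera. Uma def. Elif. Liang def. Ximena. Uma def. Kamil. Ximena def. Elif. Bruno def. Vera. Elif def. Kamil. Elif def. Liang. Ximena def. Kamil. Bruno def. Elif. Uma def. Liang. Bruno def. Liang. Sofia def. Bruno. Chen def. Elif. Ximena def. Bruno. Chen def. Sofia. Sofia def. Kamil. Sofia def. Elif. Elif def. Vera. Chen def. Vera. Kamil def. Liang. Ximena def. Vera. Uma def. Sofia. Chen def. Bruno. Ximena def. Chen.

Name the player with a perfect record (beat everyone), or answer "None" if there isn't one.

None

Highest win total is Ximena with 7 (out of 8 possible).
Ximena lost to Liang, so no player went undefeated.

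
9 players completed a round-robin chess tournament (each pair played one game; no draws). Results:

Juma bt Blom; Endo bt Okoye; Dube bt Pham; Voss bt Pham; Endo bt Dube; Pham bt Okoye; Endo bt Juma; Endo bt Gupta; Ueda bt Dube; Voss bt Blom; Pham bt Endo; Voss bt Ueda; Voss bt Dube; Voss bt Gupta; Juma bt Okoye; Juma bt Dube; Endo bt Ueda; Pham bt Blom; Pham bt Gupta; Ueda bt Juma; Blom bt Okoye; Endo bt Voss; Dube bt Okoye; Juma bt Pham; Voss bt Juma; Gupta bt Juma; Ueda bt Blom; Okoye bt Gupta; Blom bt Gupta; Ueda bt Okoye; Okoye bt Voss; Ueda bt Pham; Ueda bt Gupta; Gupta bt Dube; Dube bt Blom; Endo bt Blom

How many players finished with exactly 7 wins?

1

Win totals: Pham 4, Voss 6, Okoye 2, Endo 7, Juma 4, Gupta 2, Blom 2, Dube 3, Ueda 6.
Exactly 7: Endo — 1 player.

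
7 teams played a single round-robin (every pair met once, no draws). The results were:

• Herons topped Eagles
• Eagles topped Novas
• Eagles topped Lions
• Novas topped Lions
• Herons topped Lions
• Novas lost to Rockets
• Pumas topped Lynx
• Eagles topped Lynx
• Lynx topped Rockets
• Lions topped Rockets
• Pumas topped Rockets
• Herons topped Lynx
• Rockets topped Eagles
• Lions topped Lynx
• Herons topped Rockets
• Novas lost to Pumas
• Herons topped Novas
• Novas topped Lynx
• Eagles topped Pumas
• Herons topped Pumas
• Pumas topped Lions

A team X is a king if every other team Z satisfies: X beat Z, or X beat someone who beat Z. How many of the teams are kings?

Lions cannot reach Pumas, Herons in two steps.
Pumas cannot reach Herons in two steps.
Eagles cannot reach Herons in two steps.
Herons reaches everyone (king).
Rockets cannot reach Herons in two steps.
Novas cannot reach Pumas, Eagles, Herons in two steps.
Lynx cannot reach Lions, Pumas, Herons in two steps.
Kings: Herons — 1.

1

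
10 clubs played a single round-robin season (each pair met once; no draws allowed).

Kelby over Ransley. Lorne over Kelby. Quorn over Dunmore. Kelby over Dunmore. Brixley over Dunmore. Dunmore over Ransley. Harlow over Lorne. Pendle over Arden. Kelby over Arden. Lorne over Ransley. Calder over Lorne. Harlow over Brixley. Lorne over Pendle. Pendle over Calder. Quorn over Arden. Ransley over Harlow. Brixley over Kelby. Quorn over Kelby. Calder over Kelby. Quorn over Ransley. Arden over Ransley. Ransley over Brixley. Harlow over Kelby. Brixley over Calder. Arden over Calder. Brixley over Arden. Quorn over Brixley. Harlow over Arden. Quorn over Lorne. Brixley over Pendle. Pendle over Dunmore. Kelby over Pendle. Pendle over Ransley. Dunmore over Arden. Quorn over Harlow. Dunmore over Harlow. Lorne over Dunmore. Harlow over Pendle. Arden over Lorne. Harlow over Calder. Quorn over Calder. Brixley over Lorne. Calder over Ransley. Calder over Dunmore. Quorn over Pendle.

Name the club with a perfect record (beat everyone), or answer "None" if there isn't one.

Quorn has 9 wins out of 9 opponents — a perfect record.

Quorn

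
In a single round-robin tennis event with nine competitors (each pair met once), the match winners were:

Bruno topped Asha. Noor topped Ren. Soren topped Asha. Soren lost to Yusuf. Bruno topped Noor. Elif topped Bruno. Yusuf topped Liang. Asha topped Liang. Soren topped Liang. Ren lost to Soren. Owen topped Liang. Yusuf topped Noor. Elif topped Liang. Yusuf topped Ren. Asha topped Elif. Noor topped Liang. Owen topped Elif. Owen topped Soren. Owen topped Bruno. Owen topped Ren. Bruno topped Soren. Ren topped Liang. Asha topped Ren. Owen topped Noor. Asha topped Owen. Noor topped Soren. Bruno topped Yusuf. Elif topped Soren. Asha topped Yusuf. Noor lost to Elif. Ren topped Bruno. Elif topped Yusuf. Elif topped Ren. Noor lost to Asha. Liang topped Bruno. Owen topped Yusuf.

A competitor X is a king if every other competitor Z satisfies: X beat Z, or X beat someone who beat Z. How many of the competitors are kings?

4

Owen reaches everyone (king).
Soren reaches everyone (king).
Liang cannot reach Owen, Elif, Ren in two steps.
Elif cannot reach Owen in two steps.
Ren cannot reach Owen, Elif in two steps.
Bruno reaches everyone (king).
Asha reaches everyone (king).
Yusuf cannot reach Owen, Elif in two steps.
Noor cannot reach Owen, Elif, Yusuf in two steps.
Kings: Owen, Soren, Bruno, Asha — 4.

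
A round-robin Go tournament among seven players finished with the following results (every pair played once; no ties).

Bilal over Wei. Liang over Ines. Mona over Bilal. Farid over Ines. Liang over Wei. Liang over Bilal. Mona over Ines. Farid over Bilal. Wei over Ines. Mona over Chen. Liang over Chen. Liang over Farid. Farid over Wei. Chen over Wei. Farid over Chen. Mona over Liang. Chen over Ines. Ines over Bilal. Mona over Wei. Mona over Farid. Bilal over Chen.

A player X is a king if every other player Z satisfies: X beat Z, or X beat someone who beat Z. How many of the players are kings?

1

Wei cannot reach Farid, Chen, Liang, Mona in two steps.
Farid cannot reach Liang, Mona in two steps.
Bilal cannot reach Farid, Liang, Mona in two steps.
Ines cannot reach Farid, Liang, Mona in two steps.
Chen cannot reach Farid, Liang, Mona in two steps.
Liang cannot reach Mona in two steps.
Mona reaches everyone (king).
Kings: Mona — 1.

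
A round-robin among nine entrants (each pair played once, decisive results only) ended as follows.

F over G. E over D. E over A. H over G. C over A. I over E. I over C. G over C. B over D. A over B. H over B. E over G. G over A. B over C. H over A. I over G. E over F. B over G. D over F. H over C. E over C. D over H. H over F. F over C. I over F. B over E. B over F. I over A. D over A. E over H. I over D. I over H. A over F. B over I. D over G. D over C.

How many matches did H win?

H's results: beat A, B, C, F, G; lost to D, E, I.
That is 5 wins.

5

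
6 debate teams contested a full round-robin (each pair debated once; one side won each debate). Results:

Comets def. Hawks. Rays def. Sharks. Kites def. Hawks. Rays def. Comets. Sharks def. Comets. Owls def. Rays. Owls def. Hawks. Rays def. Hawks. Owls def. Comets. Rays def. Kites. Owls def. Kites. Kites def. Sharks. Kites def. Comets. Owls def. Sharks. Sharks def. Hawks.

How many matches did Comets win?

Comets' results: beat Hawks; lost to Kites, Rays, Sharks, Owls.
That is 1 win.

1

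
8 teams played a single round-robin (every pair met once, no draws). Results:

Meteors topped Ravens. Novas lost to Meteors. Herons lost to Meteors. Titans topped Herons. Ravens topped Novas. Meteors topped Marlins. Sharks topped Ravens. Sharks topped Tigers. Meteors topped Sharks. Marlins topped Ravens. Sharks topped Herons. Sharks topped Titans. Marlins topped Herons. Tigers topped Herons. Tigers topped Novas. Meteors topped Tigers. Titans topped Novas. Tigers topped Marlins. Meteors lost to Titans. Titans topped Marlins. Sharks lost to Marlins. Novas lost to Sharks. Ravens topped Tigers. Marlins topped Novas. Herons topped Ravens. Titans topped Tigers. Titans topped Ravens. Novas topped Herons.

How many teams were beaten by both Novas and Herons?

0

Novas beat: Herons.
Herons beat: Ravens.
No one was beaten by both.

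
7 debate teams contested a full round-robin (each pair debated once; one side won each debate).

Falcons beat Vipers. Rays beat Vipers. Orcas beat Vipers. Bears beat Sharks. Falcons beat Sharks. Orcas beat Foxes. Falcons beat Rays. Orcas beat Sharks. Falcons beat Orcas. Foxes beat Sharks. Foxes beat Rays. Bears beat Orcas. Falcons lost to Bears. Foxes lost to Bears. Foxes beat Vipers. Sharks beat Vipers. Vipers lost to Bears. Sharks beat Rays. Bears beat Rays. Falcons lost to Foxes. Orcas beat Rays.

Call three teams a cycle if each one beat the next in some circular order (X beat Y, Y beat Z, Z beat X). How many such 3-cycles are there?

Win totals: Rays 1, Orcas 4, Bears 6, Falcons 4, Sharks 2, Vipers 0, Foxes 4.
A team with w wins dominates both others in C(w,2) triples; summing gives 0 + 6 + 15 + 6 + 1 + 0 + 6 = 34 transitive triples.
Total triples C(7,3) = 35, so cyclic triples = 35 − 34 = 1.

1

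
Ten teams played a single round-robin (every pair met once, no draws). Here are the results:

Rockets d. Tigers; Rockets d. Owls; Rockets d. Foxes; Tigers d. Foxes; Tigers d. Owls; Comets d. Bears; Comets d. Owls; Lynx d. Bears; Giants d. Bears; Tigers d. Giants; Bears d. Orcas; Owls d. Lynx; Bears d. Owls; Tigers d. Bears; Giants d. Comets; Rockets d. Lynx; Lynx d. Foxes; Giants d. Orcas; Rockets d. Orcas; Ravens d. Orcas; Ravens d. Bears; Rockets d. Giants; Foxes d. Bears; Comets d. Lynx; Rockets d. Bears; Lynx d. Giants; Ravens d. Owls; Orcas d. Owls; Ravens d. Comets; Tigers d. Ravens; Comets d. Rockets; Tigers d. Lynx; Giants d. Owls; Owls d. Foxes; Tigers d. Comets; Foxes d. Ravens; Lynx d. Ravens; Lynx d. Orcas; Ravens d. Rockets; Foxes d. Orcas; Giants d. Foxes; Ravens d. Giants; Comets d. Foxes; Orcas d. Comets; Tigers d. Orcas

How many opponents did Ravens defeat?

Ravens' results: beat Rockets, Bears, Giants, Owls, Comets, Orcas; lost to Lynx, Foxes, Tigers.
That is 6 wins.

6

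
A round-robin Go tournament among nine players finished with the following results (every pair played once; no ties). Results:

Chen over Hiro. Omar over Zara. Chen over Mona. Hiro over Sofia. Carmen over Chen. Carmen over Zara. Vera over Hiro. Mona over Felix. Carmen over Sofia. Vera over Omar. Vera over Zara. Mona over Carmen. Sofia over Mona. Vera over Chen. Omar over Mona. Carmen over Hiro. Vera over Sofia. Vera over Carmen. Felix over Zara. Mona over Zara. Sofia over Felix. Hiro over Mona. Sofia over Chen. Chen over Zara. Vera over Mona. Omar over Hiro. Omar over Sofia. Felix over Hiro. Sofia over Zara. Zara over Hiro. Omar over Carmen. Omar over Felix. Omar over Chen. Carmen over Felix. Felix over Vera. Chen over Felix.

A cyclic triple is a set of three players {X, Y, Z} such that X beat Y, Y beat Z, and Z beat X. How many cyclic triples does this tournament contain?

Win totals: Sofia 4, Mona 3, Felix 3, Chen 4, Hiro 2, Omar 7, Zara 1, Carmen 5, Vera 7.
A player with w wins dominates both others in C(w,2) triples; summing gives 6 + 3 + 3 + 6 + 1 + 21 + 0 + 10 + 21 = 71 transitive triples.
Total triples C(9,3) = 84, so cyclic triples = 84 − 71 = 13.

13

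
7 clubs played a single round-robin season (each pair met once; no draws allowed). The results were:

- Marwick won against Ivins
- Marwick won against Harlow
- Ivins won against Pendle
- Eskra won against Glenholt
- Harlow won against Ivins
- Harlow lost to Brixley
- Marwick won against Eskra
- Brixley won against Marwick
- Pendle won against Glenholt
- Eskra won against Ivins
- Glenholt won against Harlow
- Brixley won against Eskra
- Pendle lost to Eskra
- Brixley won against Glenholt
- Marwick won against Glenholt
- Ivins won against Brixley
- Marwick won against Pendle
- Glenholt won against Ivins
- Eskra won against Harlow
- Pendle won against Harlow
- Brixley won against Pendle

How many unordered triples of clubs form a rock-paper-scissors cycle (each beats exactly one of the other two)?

Win totals: Brixley 5, Eskra 4, Marwick 5, Harlow 1, Ivins 2, Pendle 2, Glenholt 2.
A club with w wins dominates both others in C(w,2) triples; summing gives 10 + 6 + 10 + 0 + 1 + 1 + 1 = 29 transitive triples.
Total triples C(7,3) = 35, so cyclic triples = 35 − 29 = 6.

6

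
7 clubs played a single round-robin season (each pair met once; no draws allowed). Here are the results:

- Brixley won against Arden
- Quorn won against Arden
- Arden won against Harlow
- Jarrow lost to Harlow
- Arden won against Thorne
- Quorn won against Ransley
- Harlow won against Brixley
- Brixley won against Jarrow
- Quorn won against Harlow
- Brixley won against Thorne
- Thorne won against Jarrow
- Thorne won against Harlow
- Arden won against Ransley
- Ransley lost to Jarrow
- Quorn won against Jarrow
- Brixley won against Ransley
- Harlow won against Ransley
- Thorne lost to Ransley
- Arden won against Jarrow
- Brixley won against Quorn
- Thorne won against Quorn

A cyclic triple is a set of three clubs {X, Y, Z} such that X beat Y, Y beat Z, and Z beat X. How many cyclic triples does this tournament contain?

7

Win totals: Ransley 1, Thorne 3, Arden 4, Jarrow 1, Brixley 5, Quorn 4, Harlow 3.
A club with w wins dominates both others in C(w,2) triples; summing gives 0 + 3 + 6 + 0 + 10 + 6 + 3 = 28 transitive triples.
Total triples C(7,3) = 35, so cyclic triples = 35 − 28 = 7.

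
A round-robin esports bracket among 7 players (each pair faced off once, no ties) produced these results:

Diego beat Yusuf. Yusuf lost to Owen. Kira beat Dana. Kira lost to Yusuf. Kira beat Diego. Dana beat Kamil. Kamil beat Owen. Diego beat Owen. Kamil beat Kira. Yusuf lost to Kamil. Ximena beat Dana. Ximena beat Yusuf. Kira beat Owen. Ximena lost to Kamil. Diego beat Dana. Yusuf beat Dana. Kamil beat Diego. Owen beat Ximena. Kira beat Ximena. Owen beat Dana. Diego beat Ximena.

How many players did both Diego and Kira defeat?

Diego beat: Yusuf, Owen, Dana, Ximena.
Kira beat: Owen, Diego, Dana, Ximena.
Both beat: Owen, Dana, Ximena — 3.

3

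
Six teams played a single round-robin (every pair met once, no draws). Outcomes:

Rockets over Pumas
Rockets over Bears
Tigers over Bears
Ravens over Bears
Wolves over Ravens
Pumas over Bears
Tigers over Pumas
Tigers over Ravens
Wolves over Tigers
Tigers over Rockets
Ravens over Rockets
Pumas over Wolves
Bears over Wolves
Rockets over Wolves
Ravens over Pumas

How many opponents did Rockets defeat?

Rockets' results: beat Pumas, Bears, Wolves; lost to Ravens, Tigers.
That is 3 wins.

3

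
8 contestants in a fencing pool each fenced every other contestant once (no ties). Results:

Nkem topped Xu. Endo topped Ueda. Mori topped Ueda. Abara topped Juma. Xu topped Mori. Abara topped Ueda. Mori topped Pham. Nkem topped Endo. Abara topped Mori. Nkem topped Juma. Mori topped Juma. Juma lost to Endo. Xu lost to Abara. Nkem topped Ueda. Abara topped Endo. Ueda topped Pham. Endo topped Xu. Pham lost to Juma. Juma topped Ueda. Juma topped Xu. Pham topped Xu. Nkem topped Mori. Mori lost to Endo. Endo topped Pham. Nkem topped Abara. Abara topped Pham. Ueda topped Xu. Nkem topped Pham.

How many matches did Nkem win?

7

Nkem's results: beat Abara, Juma, Mori, Ueda, Endo, Xu, Pham; lost to no one.
That is 7 wins.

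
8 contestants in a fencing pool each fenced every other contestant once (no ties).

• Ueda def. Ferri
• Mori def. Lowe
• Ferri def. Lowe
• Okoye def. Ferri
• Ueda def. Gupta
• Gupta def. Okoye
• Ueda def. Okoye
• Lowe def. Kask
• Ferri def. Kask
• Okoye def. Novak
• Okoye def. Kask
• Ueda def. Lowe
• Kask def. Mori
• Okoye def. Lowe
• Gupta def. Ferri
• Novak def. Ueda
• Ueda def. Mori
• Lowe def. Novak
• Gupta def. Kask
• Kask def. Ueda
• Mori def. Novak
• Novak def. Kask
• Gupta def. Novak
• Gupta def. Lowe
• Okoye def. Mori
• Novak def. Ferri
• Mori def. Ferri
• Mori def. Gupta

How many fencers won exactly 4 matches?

1

Win totals: Ferri 2, Lowe 2, Okoye 5, Novak 3, Kask 2, Mori 4, Ueda 5, Gupta 5.
Exactly 4: Mori — 1 fencer.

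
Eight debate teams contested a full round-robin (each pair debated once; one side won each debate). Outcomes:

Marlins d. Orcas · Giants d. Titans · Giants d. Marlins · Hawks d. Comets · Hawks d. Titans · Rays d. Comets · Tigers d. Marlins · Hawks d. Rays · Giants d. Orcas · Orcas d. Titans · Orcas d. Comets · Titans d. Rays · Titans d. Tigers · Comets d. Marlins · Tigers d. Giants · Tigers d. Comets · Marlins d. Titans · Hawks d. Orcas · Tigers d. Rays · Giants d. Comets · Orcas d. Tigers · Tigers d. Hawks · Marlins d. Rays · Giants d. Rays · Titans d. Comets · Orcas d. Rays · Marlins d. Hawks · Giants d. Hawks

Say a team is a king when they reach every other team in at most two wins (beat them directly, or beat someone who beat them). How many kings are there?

3

Giants reaches everyone (king).
Comets cannot reach Giants, Tigers in two steps.
Orcas reaches everyone (king).
Hawks cannot reach Giants in two steps.
Marlins cannot reach Giants in two steps.
Tigers reaches everyone (king).
Rays cannot reach Giants, Orcas, Hawks, Tigers, Titans in two steps.
Titans cannot reach Orcas in two steps.
Kings: Giants, Orcas, Tigers — 3.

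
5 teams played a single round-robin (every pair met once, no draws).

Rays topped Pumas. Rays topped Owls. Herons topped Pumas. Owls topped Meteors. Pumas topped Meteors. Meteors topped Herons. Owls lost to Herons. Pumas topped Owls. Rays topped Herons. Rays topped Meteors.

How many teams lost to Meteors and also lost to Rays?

Meteors beat: Herons.
Rays beat: Owls, Herons, Meteors, Pumas.
Both beat: Herons — 1.

1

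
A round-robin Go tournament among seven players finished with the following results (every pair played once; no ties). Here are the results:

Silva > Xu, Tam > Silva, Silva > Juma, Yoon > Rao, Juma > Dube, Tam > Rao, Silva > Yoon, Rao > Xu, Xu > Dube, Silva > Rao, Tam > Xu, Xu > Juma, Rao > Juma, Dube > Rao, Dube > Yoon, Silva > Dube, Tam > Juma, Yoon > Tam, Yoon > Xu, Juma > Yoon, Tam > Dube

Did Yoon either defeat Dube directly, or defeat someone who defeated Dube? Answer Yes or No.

Yoon did not beat Dube directly.
Yoon beat Xu, Rao, Tam. Of those, Xu beat Dube.

Yes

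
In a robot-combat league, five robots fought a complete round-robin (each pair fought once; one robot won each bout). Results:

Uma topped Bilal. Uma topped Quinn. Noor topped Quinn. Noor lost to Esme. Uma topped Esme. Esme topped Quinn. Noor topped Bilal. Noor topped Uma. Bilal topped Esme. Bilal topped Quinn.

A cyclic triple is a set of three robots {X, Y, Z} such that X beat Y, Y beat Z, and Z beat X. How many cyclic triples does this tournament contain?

2

Of the C(5,3) = 10 triples, the cyclic ones are: {Bilal, Noor, Esme}; {Noor, Esme, Uma}.
That is 2.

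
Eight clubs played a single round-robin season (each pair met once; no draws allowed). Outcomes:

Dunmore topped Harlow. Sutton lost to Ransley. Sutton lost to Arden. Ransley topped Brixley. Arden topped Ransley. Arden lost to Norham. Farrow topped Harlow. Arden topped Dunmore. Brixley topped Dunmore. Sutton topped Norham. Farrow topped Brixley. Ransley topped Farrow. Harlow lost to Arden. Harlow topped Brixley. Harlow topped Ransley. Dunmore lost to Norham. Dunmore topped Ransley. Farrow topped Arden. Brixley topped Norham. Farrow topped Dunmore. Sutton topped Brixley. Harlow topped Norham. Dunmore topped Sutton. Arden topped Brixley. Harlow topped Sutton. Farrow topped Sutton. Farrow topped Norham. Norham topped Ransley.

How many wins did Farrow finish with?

6

Farrow's results: beat Sutton, Arden, Norham, Brixley, Harlow, Dunmore; lost to Ransley.
That is 6 wins.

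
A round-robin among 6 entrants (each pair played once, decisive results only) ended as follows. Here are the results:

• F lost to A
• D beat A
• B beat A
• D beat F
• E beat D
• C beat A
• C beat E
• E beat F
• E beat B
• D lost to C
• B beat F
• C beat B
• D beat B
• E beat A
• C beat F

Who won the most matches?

C

Win totals: A 1, B 2, C 5, D 3, E 4, F 0.
C leads with 5 wins (next highest: 4).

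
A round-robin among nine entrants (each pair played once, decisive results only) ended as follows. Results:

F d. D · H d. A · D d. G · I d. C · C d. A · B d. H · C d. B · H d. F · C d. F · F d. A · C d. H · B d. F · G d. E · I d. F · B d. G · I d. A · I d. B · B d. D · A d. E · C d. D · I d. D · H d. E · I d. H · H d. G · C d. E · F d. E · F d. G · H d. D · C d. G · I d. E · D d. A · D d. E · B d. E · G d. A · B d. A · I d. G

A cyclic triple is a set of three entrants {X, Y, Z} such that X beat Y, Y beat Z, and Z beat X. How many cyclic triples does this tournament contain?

Win totals: A 1, B 6, C 7, D 3, E 0, F 4, G 2, H 5, I 8.
An entrant with w wins dominates both others in C(w,2) triples; summing gives 0 + 15 + 21 + 3 + 0 + 6 + 1 + 10 + 28 = 84 transitive triples.
Total triples C(9,3) = 84, so cyclic triples = 84 − 84 = 0.

0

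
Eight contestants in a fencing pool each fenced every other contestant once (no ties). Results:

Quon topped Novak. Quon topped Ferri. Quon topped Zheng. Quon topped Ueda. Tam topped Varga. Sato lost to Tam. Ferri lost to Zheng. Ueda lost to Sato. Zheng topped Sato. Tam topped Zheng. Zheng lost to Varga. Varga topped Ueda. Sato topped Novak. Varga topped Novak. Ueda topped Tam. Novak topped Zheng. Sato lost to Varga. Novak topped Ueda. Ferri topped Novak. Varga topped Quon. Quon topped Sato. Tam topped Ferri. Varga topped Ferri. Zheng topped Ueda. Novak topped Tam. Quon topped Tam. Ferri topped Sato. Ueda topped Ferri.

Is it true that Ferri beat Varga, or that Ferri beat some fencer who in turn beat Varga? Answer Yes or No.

Ferri did not beat Varga directly.
Ferri beat Novak, Sato, but each of them lost to Varga. No two-step path.

No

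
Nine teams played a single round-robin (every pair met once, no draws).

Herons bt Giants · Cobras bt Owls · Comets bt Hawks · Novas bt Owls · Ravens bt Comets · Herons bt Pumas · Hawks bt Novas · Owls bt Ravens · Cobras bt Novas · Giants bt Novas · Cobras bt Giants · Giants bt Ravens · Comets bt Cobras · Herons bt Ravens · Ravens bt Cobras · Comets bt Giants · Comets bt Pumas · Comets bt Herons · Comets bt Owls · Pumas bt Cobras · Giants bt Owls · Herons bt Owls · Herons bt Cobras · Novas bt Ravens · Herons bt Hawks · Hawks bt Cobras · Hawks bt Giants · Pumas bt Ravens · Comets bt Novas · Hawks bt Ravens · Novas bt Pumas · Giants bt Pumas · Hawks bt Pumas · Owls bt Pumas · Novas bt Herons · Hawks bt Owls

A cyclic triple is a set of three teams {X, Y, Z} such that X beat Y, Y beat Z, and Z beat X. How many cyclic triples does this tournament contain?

15

Win totals: Hawks 6, Cobras 3, Comets 7, Ravens 2, Pumas 2, Owls 2, Herons 6, Novas 4, Giants 4.
A team with w wins dominates both others in C(w,2) triples; summing gives 15 + 3 + 21 + 1 + 1 + 1 + 15 + 6 + 6 = 69 transitive triples.
Total triples C(9,3) = 84, so cyclic triples = 84 − 69 = 15.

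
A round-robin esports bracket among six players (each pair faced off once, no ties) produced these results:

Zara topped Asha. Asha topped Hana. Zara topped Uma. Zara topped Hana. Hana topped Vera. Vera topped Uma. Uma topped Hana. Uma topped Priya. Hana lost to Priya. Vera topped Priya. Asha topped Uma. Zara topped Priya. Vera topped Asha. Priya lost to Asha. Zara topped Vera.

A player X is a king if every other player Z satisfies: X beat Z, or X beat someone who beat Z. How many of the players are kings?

1

Vera cannot reach Zara in two steps.
Zara reaches everyone (king).
Asha cannot reach Zara in two steps.
Hana cannot reach Zara in two steps.
Uma cannot reach Zara, Asha in two steps.
Priya cannot reach Zara, Asha, Uma in two steps.
Kings: Zara — 1.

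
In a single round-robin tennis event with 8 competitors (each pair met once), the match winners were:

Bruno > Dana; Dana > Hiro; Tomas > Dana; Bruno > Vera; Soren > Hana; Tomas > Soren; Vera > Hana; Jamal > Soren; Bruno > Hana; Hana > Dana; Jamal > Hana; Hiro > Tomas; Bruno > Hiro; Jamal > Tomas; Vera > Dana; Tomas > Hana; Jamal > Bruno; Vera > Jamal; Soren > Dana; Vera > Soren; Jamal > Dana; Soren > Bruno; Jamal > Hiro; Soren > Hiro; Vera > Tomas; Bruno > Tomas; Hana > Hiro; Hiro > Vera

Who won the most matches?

Jamal

Win totals: Vera 5, Hiro 2, Tomas 3, Hana 2, Bruno 5, Jamal 6, Dana 1, Soren 4.
Jamal leads with 6 wins (next highest: 5).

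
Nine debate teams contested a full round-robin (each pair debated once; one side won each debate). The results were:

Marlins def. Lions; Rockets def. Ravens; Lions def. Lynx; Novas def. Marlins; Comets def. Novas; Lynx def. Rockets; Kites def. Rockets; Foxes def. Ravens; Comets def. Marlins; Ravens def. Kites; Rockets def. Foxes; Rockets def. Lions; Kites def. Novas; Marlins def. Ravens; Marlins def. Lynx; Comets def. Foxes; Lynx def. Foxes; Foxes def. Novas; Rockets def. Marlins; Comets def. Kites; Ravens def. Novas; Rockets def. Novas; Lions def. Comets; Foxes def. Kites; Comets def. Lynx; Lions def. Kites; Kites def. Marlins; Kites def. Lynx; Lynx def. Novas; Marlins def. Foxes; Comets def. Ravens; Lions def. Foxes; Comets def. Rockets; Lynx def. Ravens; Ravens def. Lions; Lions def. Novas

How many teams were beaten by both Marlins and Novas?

Marlins beat: Lynx, Lions, Foxes, Ravens.
Novas beat: Marlins.
No one was beaten by both.

0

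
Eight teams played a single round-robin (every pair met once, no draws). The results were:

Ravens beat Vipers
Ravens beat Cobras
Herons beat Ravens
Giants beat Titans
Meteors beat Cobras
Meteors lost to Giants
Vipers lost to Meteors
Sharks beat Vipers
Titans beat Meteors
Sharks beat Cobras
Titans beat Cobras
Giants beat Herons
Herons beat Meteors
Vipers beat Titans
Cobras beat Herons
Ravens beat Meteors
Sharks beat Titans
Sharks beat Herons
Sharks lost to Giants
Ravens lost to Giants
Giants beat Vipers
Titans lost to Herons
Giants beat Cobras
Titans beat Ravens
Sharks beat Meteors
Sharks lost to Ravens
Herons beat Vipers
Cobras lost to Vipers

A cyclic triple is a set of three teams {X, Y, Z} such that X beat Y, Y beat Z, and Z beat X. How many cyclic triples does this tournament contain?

Win totals: Ravens 4, Cobras 1, Titans 3, Meteors 2, Vipers 2, Sharks 5, Giants 7, Herons 4.
A team with w wins dominates both others in C(w,2) triples; summing gives 6 + 0 + 3 + 1 + 1 + 10 + 21 + 6 = 48 transitive triples.
Total triples C(8,3) = 56, so cyclic triples = 56 − 48 = 8.

8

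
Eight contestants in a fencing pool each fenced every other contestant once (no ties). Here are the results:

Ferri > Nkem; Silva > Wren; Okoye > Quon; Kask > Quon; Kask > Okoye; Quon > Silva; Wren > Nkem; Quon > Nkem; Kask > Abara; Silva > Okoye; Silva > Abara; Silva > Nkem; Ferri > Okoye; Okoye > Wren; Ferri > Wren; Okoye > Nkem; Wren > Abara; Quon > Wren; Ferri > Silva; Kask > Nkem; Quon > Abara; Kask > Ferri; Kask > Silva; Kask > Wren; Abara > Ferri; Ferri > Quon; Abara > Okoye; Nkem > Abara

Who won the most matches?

Win totals: Wren 2, Ferri 5, Silva 4, Kask 7, Abara 2, Quon 4, Nkem 1, Okoye 3.
Kask leads with 7 wins (next highest: 5).

Kask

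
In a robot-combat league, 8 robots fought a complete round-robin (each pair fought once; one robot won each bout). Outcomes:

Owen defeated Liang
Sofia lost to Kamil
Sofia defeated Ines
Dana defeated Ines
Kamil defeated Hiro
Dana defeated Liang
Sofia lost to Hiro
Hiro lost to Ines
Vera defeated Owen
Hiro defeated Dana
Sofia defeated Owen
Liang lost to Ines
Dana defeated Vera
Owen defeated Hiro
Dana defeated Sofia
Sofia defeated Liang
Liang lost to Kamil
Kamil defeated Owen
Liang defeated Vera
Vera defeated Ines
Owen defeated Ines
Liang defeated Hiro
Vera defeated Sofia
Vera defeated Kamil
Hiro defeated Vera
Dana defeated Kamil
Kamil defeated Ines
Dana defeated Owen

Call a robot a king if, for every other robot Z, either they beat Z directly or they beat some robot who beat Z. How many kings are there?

4

Hiro reaches everyone (king).
Ines cannot reach Kamil, Owen in two steps.
Liang reaches everyone (king).
Kamil reaches everyone (king).
Vera cannot reach Dana in two steps.
Sofia cannot reach Kamil, Dana in two steps.
Dana reaches everyone (king).
Owen cannot reach Kamil in two steps.
Kings: Hiro, Liang, Kamil, Dana — 4.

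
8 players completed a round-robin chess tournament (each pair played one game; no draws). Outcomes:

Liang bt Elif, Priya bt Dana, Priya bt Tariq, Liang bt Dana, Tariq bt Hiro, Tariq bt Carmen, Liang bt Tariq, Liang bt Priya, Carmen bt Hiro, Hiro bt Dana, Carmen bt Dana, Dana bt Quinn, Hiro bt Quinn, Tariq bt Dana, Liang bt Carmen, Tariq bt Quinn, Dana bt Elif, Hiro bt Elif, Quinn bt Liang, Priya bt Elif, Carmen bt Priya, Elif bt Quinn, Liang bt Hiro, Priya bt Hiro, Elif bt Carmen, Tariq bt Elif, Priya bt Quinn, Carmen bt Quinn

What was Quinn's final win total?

Quinn's results: beat Liang; lost to Tariq, Priya, Elif, Hiro, Carmen, Dana.
That is 1 win.

1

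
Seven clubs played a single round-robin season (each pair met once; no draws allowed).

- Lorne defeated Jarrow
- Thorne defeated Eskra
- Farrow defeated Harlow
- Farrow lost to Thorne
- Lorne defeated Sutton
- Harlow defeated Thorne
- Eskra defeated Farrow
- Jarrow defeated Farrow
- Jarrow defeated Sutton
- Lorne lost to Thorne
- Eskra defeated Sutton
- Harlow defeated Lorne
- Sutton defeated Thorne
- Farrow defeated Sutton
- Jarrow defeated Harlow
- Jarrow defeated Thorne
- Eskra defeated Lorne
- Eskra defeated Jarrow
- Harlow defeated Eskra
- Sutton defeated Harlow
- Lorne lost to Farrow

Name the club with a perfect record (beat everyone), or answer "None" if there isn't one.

Highest win total is Jarrow with 4 (out of 6 possible).
Jarrow lost to Eskra, Lorne, so no club went undefeated.

None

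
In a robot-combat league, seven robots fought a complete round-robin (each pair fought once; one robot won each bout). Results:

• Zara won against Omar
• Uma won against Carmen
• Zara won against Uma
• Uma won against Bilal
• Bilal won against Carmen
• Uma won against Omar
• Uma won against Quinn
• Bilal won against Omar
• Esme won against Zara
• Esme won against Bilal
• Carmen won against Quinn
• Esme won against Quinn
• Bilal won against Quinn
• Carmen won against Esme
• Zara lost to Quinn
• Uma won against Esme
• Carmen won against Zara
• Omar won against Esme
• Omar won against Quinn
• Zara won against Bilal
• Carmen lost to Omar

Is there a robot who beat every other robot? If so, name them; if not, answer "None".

None

Highest win total is Uma with 5 (out of 6 possible).
Uma lost to Zara, so no robot went undefeated.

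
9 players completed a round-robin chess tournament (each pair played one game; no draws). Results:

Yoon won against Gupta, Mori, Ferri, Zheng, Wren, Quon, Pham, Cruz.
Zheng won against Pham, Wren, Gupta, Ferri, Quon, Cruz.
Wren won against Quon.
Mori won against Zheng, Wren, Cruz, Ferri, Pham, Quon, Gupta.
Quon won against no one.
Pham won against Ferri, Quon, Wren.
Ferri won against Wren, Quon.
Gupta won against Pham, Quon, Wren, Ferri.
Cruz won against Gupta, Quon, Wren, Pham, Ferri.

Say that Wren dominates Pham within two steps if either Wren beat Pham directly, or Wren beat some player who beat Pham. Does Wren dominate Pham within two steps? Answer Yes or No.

No

Wren did not beat Pham directly.
Wren beat Quon, but each of them lost to Pham. No two-step path.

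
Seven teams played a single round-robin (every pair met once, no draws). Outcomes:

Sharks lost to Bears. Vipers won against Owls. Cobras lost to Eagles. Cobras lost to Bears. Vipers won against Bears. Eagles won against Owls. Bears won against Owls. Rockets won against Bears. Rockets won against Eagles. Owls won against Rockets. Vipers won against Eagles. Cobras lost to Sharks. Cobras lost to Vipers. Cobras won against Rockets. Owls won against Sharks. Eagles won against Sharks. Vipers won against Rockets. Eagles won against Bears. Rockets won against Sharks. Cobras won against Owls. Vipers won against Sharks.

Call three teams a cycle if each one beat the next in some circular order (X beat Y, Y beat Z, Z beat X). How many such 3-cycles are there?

6

Win totals: Rockets 3, Cobras 2, Owls 2, Sharks 1, Vipers 6, Eagles 4, Bears 3.
A team with w wins dominates both others in C(w,2) triples; summing gives 3 + 1 + 1 + 0 + 15 + 6 + 3 = 29 transitive triples.
Total triples C(7,3) = 35, so cyclic triples = 35 − 29 = 6.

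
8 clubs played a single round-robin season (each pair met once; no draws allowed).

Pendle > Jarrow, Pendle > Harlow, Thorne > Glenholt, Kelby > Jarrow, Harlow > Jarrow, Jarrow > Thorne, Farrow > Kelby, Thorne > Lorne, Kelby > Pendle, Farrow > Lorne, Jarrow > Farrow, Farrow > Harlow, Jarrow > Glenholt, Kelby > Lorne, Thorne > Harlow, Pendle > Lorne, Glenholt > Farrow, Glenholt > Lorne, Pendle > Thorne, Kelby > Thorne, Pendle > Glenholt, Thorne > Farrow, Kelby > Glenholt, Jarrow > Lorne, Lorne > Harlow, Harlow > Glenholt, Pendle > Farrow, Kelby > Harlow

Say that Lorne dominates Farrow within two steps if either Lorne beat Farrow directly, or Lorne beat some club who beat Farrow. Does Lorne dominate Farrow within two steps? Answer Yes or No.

Lorne did not beat Farrow directly.
Lorne beat Harlow, but each of them lost to Farrow. No two-step path.

No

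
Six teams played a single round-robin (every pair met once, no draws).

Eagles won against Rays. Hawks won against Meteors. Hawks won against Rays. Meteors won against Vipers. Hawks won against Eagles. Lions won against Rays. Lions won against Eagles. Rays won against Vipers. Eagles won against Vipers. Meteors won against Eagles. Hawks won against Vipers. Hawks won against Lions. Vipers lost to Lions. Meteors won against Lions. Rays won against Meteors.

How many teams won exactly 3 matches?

2

Win totals: Vipers 0, Meteors 3, Lions 3, Hawks 5, Rays 2, Eagles 2.
Exactly 3: Meteors, Lions — 2 teams.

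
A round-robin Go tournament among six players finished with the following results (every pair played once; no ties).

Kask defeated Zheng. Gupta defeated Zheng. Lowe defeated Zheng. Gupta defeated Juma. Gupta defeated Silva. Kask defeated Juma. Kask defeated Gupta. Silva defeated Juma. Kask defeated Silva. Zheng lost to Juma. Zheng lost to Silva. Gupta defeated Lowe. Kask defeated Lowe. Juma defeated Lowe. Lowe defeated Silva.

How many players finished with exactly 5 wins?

1

Win totals: Lowe 2, Gupta 4, Kask 5, Juma 2, Silva 2, Zheng 0.
Exactly 5: Kask — 1 player.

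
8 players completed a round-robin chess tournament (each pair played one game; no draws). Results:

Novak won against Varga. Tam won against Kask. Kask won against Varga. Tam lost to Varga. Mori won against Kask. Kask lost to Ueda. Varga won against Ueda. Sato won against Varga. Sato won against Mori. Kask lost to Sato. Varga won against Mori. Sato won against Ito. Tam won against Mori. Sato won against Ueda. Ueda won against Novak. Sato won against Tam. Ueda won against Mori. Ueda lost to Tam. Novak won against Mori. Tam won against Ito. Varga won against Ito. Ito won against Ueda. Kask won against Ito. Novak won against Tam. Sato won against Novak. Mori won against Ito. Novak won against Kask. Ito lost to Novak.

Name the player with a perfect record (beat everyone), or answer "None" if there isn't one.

Sato has 7 wins out of 7 opponents — a perfect record.

Sato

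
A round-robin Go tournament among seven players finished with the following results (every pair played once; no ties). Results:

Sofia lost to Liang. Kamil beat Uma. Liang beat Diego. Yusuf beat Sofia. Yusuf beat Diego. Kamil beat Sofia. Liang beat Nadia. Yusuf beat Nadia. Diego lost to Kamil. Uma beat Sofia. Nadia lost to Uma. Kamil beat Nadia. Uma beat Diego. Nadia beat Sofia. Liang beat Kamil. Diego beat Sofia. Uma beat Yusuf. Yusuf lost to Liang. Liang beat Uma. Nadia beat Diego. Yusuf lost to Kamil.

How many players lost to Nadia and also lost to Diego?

1

Nadia beat: Diego, Sofia.
Diego beat: Sofia.
Both beat: Sofia — 1.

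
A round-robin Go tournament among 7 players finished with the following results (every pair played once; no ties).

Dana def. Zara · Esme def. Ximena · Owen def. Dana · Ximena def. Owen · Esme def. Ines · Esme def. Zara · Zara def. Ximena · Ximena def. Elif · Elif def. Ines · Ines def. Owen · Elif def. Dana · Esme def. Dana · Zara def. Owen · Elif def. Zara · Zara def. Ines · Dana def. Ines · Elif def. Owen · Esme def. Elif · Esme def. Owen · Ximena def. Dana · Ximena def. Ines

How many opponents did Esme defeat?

Esme's results: beat Zara, Elif, Ximena, Ines, Owen, Dana; lost to no one.
That is 6 wins.

6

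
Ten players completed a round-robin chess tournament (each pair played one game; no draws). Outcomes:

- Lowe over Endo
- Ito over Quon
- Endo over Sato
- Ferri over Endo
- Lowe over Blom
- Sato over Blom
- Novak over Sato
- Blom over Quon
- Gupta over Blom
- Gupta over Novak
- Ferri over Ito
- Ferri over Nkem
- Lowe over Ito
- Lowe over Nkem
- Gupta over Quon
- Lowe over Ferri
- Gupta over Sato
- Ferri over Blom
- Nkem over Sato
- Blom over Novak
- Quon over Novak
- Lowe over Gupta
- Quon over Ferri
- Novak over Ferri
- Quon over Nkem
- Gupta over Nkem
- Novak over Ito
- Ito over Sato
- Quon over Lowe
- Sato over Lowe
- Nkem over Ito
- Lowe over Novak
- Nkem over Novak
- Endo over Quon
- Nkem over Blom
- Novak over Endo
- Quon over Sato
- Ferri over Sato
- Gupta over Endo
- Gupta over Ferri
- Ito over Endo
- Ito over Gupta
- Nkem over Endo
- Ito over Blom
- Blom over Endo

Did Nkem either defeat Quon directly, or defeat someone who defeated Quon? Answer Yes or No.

Yes

Nkem did not beat Quon directly.
Nkem beat Novak, Blom, Endo, Sato, Ito. Of those, Blom beat Quon.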